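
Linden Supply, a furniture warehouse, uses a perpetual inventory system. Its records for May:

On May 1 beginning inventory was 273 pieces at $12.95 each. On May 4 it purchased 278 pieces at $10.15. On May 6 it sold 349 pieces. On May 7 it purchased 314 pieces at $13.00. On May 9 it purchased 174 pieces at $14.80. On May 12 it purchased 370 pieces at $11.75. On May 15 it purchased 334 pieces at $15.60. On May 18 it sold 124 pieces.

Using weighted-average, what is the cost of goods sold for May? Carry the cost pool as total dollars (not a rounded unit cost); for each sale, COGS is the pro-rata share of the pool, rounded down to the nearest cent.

COGS = $5,676.19

After May 1: 273 on hand, pool $3,535.35 (≈ $12.9500 each)
After May 4: 551 on hand, pool $6,357.05 (≈ $11.5373 each)
May 6, sell 349: 349/551 × $6,357.05 → $4,026.51
After May 7: 516 on hand, pool $6,412.54 (≈ $12.4274 each)
After May 9: 690 on hand, pool $8,987.74 (≈ $13.0257 each)
After May 12: 1060 on hand, pool $13,335.24 (≈ $12.5804 each)
After May 15: 1394 on hand, pool $18,545.64 (≈ $13.3039 each)
May 18, sell 124: 124/1394 × $18,545.64 → $1,649.68
Total COGS = $4,026.51 + $1,649.68 = $5,676.19
Ending inventory (cost pool remaining) = $16,895.96
Check: goods available $22,572.15 = COGS $5,676.19 + ending $16,895.96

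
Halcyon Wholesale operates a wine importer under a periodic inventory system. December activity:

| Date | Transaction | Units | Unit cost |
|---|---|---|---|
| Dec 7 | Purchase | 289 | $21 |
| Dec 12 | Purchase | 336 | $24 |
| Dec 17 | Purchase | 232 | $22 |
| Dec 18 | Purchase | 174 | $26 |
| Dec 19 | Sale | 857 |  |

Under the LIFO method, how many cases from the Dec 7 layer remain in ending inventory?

174

Dec 19, 857 sold [LIFO — newest first]: 174 @ $26 + 232 @ $22 + 336 @ $24 + 115 @ $21 = $20,107
Ending inventory: 174 @ $21 = $3,654
Check: goods available $23,761 = COGS $20,107 + ending $3,654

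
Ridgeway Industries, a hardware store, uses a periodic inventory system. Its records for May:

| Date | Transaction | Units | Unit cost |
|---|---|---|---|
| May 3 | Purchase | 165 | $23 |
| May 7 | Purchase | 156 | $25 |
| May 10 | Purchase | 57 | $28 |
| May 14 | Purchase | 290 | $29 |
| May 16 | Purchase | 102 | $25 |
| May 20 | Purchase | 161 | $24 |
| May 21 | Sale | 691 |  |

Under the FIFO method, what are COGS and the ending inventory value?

May 21, 691 sold [FIFO — oldest first]: 165 @ $23 + 156 @ $25 + 57 @ $28 + 290 @ $29 + 23 @ $25 = $18,276
Ending inventory: 79 @ $25 + 161 @ $24 = $5,839

COGS = $18,276; ending inventory = $5,839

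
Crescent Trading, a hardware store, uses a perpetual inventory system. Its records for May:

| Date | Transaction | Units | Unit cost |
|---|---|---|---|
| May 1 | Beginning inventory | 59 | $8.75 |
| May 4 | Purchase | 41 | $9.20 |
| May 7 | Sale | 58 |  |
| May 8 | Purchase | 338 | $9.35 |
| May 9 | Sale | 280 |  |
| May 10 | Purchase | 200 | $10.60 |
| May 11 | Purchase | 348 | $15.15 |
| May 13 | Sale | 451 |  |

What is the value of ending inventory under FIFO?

May 7, 58 sold [FIFO — oldest first]: 58 @ $8.75 = $507.50
May 9, 280 sold [FIFO — oldest first]: 1 @ $8.75 + 41 @ $9.20 + 238 @ $9.35 = $2,611.25
May 13, 451 sold [FIFO — oldest first]: 100 @ $9.35 + 200 @ $10.60 + 151 @ $15.15 = $5,342.65
Total COGS = $507.50 + $2,611.25 + $5,342.65 = $8,461.40
Ending inventory: 197 @ $15.15 = $2,984.55

Ending inventory = $2,984.55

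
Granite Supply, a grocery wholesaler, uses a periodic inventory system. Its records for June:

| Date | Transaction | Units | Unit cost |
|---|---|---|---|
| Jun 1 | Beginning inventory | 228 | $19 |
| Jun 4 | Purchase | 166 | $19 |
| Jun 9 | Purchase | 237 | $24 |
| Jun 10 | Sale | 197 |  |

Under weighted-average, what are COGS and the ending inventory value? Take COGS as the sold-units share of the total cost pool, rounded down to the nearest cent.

Jun 10, sell 197: 197/631 × $13,174.00 → $4,112.96
Ending inventory (cost pool remaining) = $9,061.04
Check: goods available $13,174.00 = COGS $4,112.96 + ending $9,061.04

COGS = $4,112.96; ending inventory = $9,061.04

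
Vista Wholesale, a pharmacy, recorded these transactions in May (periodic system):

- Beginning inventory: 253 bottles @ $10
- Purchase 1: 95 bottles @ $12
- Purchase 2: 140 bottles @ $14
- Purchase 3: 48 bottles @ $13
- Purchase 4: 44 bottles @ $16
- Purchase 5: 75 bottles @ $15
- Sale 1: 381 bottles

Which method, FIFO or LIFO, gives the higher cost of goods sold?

LIFO

FIFO COGS: 253 @ $10 + 95 @ $12 + 33 @ $14 = $4,132
LIFO COGS: 75 @ $15 + 44 @ $16 + 48 @ $13 + 140 @ $14 + 74 @ $12 = $5,301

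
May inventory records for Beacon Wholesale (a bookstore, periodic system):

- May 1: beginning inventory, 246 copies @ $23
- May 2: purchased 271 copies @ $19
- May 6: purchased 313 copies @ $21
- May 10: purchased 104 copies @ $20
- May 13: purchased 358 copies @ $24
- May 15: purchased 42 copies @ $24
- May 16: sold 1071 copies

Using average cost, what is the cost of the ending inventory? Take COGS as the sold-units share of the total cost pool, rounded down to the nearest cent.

May 16, sell 1071: 1071/1334 × $29,060.00 → $23,330.77
Ending inventory (cost pool remaining) = $5,729.23
Check: goods available $29,060.00 = COGS $23,330.77 + ending $5,729.23

Ending inventory = $5,729.23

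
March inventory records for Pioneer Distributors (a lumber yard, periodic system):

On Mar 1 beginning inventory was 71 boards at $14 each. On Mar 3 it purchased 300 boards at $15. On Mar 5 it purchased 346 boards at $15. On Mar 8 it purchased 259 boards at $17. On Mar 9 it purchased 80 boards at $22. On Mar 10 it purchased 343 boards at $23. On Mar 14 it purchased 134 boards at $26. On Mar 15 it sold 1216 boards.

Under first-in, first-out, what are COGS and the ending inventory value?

Mar 15, 1216 sold [FIFO — oldest first]: 71 @ $14 + 300 @ $15 + 346 @ $15 + 259 @ $17 + 80 @ $22 + 160 @ $23 = $20,527
Ending inventory: 183 @ $23 + 134 @ $26 = $7,693
Check: goods available $28,220 = COGS $20,527 + ending $7,693

COGS = $20,527; ending inventory = $7,693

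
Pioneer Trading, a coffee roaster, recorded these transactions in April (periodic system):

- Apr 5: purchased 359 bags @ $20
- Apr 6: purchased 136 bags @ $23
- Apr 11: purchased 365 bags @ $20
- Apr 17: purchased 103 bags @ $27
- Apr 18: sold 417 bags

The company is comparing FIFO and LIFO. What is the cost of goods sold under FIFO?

COGS = $8,514

FIFO COGS: 359 @ $20 + 58 @ $23 = $8,514
LIFO COGS: 103 @ $27 + 314 @ $20 = $9,061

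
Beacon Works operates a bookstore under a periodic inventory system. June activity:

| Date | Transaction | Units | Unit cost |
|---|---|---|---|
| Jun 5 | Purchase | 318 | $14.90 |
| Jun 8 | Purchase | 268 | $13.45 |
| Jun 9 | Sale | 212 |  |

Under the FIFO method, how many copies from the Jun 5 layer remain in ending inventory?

Jun 9, 212 sold [FIFO — oldest first]: 212 @ $14.90 = $3,158.80
Ending inventory: 106 @ $14.90 + 268 @ $13.45 = $5,184.00
Check: goods available $8,342.80 = COGS $3,158.80 + ending $5,184.00

106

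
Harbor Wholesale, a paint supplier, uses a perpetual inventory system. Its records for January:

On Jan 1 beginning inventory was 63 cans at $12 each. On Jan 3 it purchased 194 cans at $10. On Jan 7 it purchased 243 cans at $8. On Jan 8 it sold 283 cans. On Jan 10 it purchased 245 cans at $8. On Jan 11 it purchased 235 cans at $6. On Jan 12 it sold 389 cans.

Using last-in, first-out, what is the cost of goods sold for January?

Jan 8, 283 sold [LIFO — newest first]: 243 @ $8 + 40 @ $10 = $2,344
Jan 12, 389 sold [LIFO — newest first]: 235 @ $6 + 154 @ $8 = $2,642
Total COGS = $2,344 + $2,642 = $4,986
Ending inventory: 63 @ $12 + 154 @ $10 + 91 @ $8 = $3,024

COGS = $4,986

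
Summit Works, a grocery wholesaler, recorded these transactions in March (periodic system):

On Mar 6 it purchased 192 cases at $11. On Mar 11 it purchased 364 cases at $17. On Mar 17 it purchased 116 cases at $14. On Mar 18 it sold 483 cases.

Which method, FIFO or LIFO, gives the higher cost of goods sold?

FIFO COGS: 192 @ $11 + 291 @ $17 = $7,059
LIFO COGS: 116 @ $14 + 364 @ $17 + 3 @ $11 = $7,845

LIFO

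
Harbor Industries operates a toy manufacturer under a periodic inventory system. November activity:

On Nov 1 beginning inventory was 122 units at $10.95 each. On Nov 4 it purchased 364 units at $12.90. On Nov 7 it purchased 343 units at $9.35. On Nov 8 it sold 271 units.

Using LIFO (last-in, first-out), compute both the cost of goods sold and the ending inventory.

Nov 8, 271 sold [LIFO — newest first]: 271 @ $9.35 = $2,533.85
Ending inventory: 122 @ $10.95 + 364 @ $12.90 + 72 @ $9.35 = $6,704.70

COGS = $2,533.85; ending inventory = $6,704.70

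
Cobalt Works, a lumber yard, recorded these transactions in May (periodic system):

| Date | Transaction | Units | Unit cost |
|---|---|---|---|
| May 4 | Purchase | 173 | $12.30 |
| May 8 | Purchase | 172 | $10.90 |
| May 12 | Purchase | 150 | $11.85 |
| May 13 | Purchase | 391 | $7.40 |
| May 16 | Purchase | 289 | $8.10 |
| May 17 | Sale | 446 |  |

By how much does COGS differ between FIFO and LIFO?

$1,696.85

FIFO COGS: 173 @ $12.30 + 172 @ $10.90 + 101 @ $11.85 = $5,199.55
LIFO COGS: 289 @ $8.10 + 157 @ $7.40 = $3,502.70
Difference = |$5,199.55 − $3,502.70| = $1,696.85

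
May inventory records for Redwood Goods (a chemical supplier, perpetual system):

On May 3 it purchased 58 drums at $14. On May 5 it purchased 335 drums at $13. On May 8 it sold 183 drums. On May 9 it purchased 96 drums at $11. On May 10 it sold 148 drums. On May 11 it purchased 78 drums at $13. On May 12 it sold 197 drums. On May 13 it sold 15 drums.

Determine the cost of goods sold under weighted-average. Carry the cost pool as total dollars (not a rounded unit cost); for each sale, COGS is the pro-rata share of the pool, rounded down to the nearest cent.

COGS = $6,933.44

After May 3: 58 on hand, pool $812.00 (≈ $14.0000 each)
After May 5: 393 on hand, pool $5,167.00 (≈ $13.1476 each)
May 8, sell 183: 183/393 × $5,167.00 → $2,406.00
After May 9: 306 on hand, pool $3,817.00 (≈ $12.4739 each)
May 10, sell 148: 148/306 × $3,817.00 → $1,846.13
After May 11: 236 on hand, pool $2,984.87 (≈ $12.6478 each)
May 12, sell 197: 197/236 × $2,984.87 → $2,491.60
May 13, sell 15: 15/39 × $493.27 → $189.71
Total COGS = $2,406.00 + $1,846.13 + $2,491.60 + $189.71 = $6,933.44
Ending inventory (cost pool remaining) = $303.56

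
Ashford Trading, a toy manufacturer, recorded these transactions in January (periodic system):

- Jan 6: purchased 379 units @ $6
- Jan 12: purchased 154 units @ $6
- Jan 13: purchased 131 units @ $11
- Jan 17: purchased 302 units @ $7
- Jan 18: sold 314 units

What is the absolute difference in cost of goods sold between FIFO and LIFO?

FIFO COGS: 314 @ $6 = $1,884
LIFO COGS: 302 @ $7 + 12 @ $11 = $2,246
Difference = |$1,884 − $2,246| = $362

$362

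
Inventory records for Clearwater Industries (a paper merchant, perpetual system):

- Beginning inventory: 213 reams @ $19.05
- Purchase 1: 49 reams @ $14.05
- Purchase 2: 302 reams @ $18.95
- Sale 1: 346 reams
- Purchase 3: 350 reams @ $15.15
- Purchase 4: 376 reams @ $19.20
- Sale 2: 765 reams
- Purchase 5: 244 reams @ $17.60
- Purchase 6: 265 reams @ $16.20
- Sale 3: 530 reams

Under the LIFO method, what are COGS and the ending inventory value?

COGS = $28,568.20; ending inventory = $3,009.90

Sale 1 (346) [LIFO — newest first]: 302 @ $18.95 + 44 @ $14.05 = $6,341.10
Sale 2 (765) [LIFO — newest first]: 376 @ $19.20 + 350 @ $15.15 + 5 @ $14.05 + 34 @ $19.05 = $13,239.65
Sale 3 (530) [LIFO — newest first]: 265 @ $16.20 + 244 @ $17.60 + 21 @ $19.05 = $8,987.45
Total COGS = $6,341.10 + $13,239.65 + $8,987.45 = $28,568.20
Ending inventory: 158 @ $19.05 = $3,009.90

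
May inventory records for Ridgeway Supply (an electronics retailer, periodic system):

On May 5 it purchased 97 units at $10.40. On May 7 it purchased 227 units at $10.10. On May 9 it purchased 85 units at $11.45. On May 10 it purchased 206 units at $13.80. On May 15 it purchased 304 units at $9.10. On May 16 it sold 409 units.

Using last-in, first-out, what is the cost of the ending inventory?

May 16, 409 sold [LIFO — newest first]: 304 @ $9.10 + 105 @ $13.80 = $4,215.40
Ending inventory: 97 @ $10.40 + 227 @ $10.10 + 85 @ $11.45 + 101 @ $13.80 = $5,668.55

Ending inventory = $5,668.55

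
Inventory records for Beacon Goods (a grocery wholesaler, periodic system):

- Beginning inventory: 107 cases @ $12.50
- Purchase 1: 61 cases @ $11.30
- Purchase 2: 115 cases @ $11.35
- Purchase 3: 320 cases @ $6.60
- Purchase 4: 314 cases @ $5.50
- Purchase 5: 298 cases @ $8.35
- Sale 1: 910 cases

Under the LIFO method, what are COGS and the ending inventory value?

COGS = $6,182.10; ending inventory = $3,477.25

Sale 1 (910) [LIFO — newest first]: 298 @ $8.35 + 314 @ $5.50 + 298 @ $6.60 = $6,182.10
Ending inventory: 107 @ $12.50 + 61 @ $11.30 + 115 @ $11.35 + 22 @ $6.60 = $3,477.25
Check: goods available $9,659.35 = COGS $6,182.10 + ending $3,477.25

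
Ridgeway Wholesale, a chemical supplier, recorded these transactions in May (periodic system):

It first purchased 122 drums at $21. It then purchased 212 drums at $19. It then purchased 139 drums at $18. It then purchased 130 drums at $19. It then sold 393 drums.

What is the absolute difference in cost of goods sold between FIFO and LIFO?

FIFO COGS: 122 @ $21 + 212 @ $19 + 59 @ $18 = $7,652
LIFO COGS: 130 @ $19 + 139 @ $18 + 124 @ $19 = $7,328
Difference = |$7,652 − $7,328| = $324

$324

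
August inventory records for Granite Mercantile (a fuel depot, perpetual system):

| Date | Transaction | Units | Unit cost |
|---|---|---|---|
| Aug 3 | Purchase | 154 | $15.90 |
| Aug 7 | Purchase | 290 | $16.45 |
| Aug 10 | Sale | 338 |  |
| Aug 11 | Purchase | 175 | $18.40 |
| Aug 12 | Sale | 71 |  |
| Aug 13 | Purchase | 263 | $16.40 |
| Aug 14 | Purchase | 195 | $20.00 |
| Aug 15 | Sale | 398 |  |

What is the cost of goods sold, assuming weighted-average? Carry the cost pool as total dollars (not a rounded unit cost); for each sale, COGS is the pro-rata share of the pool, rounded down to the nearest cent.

COGS = $13,839.33

After Aug 3: 154 on hand, pool $2,448.60 (≈ $15.9000 each)
After Aug 7: 444 on hand, pool $7,219.10 (≈ $16.2592 each)
Aug 10, sell 338: 338/444 × $7,219.10 → $5,495.62
After Aug 11: 281 on hand, pool $4,943.48 (≈ $17.5925 each)
Aug 12, sell 71: 71/281 × $4,943.48 → $1,249.06
After Aug 13: 473 on hand, pool $8,007.62 (≈ $16.9294 each)
After Aug 14: 668 on hand, pool $11,907.62 (≈ $17.8258 each)
Aug 15, sell 398: 398/668 × $11,907.62 → $7,094.65
Total COGS = $5,495.62 + $1,249.06 + $7,094.65 = $13,839.33
Ending inventory (cost pool remaining) = $4,812.97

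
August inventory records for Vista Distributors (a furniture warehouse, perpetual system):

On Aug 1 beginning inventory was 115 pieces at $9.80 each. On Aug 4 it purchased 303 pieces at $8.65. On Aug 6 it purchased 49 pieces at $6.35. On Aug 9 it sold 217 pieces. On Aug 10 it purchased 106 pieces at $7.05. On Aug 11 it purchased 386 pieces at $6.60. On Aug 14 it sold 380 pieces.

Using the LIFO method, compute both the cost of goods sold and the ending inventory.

COGS = $4,272.35; ending inventory = $3,081.65

Aug 9, 217 sold [LIFO — newest first]: 49 @ $6.35 + 168 @ $8.65 = $1,764.35
Aug 14, 380 sold [LIFO — newest first]: 380 @ $6.60 = $2,508.00
Total COGS = $1,764.35 + $2,508.00 = $4,272.35
Ending inventory: 115 @ $9.80 + 135 @ $8.65 + 106 @ $7.05 + 6 @ $6.60 = $3,081.65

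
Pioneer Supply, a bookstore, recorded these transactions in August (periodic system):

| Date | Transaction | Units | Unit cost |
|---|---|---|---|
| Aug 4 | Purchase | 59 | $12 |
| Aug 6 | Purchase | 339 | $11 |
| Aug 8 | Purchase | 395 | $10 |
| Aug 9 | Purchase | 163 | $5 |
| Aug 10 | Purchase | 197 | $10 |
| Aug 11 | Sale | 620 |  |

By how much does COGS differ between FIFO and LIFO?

$1,272

FIFO COGS: 59 @ $12 + 339 @ $11 + 222 @ $10 = $6,657
LIFO COGS: 197 @ $10 + 163 @ $5 + 260 @ $10 = $5,385
Difference = |$6,657 − $5,385| = $1,272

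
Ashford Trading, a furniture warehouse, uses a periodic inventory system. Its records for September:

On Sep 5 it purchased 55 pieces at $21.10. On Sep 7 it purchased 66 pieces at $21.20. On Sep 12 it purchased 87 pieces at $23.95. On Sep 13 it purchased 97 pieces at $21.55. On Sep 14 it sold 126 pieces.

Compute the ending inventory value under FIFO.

Sep 14, 126 sold [FIFO — oldest first]: 55 @ $21.10 + 66 @ $21.20 + 5 @ $23.95 = $2,679.45
Ending inventory: 82 @ $23.95 + 97 @ $21.55 = $4,054.25

Ending inventory = $4,054.25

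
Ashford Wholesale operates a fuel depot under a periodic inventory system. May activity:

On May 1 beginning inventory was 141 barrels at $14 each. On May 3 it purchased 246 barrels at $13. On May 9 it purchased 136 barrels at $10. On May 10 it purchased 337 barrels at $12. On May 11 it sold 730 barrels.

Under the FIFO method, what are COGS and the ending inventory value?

May 11, 730 sold [FIFO — oldest first]: 141 @ $14 + 246 @ $13 + 136 @ $10 + 207 @ $12 = $9,016
Ending inventory: 130 @ $12 = $1,560
Check: goods available $10,576 = COGS $9,016 + ending $1,560

COGS = $9,016; ending inventory = $1,560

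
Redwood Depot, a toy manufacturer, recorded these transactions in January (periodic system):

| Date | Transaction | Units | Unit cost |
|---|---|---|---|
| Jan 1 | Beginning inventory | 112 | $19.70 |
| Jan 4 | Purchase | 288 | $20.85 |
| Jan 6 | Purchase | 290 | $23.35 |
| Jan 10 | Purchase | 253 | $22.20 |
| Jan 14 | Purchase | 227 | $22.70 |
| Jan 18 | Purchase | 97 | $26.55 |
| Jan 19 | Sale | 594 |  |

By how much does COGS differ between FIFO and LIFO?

FIFO COGS: 112 @ $19.70 + 288 @ $20.85 + 194 @ $23.35 = $12,741.10
LIFO COGS: 97 @ $26.55 + 227 @ $22.70 + 253 @ $22.20 + 17 @ $23.35 = $13,741.80
Difference = |$12,741.10 − $13,741.80| = $1,000.70

$1,000.70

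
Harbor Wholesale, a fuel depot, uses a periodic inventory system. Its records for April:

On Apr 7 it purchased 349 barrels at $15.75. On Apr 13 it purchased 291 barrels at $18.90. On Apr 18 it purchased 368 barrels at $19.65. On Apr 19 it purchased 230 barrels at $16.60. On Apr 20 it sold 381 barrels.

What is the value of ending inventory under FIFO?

Ending inventory = $15,944.30

Apr 20, 381 sold [FIFO — oldest first]: 349 @ $15.75 + 32 @ $18.90 = $6,101.55
Ending inventory: 259 @ $18.90 + 368 @ $19.65 + 230 @ $16.60 = $15,944.30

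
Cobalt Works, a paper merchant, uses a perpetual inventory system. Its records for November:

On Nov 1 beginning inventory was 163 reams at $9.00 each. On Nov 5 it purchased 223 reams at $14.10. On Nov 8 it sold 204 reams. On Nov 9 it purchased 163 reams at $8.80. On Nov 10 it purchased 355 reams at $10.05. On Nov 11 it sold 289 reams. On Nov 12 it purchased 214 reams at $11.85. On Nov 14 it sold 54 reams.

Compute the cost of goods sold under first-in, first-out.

COGS = $6,028.10

Nov 8, 204 sold [FIFO — oldest first]: 163 @ $9.00 + 41 @ $14.10 = $2,045.10
Nov 11, 289 sold [FIFO — oldest first]: 182 @ $14.10 + 107 @ $8.80 = $3,507.80
Nov 14, 54 sold [FIFO — oldest first]: 54 @ $8.80 = $475.20
Total COGS = $2,045.10 + $3,507.80 + $475.20 = $6,028.10
Ending inventory: 2 @ $8.80 + 355 @ $10.05 + 214 @ $11.85 = $6,121.25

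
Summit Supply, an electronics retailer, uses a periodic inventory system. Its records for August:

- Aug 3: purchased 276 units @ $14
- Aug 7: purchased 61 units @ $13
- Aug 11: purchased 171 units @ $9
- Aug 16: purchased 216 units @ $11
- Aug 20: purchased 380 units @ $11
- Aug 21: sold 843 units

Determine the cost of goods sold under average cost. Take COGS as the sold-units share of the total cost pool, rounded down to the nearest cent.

COGS = $9,737.26

Aug 21, sell 843: 843/1104 × $12,752.00 → $9,737.26
Ending inventory (cost pool remaining) = $3,014.74
Check: goods available $12,752.00 = COGS $9,737.26 + ending $3,014.74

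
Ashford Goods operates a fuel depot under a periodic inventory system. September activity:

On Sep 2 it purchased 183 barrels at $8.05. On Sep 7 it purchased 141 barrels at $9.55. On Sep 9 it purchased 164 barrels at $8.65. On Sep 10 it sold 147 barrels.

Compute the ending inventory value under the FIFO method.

Ending inventory = $3,054.95

Sep 10, 147 sold [FIFO — oldest first]: 147 @ $8.05 = $1,183.35
Ending inventory: 36 @ $8.05 + 141 @ $9.55 + 164 @ $8.65 = $3,054.95
Check: goods available $4,238.30 = COGS $1,183.35 + ending $3,054.95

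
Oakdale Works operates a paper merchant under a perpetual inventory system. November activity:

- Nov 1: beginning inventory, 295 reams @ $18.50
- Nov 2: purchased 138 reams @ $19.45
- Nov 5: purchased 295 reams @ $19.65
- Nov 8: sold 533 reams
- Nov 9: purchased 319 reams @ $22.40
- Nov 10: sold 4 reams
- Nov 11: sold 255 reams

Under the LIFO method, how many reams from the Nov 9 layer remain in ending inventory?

Nov 8, 533 sold [LIFO — newest first]: 295 @ $19.65 + 138 @ $19.45 + 100 @ $18.50 = $10,330.85
Nov 10, 4 sold [LIFO — newest first]: 4 @ $22.40 = $89.60
Nov 11, 255 sold [LIFO — newest first]: 255 @ $22.40 = $5,712.00
Total COGS = $10,330.85 + $89.60 + $5,712.00 = $16,132.45
Ending inventory: 195 @ $18.50 + 60 @ $22.40 = $4,951.50

60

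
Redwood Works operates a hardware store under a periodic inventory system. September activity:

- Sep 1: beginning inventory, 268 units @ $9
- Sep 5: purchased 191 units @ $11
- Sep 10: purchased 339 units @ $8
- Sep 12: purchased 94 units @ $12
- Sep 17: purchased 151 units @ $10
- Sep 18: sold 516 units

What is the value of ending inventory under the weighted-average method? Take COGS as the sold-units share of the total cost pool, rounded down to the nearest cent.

Sep 18, sell 516: 516/1043 × $9,863.00 → $4,879.48
Ending inventory (cost pool remaining) = $4,983.52

Ending inventory = $4,983.52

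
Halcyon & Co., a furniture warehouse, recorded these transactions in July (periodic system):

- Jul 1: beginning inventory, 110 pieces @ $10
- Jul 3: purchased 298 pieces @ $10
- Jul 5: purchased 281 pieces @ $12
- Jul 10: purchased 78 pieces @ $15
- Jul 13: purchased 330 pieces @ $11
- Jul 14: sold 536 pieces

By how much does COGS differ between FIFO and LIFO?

FIFO COGS: 110 @ $10 + 298 @ $10 + 128 @ $12 = $5,616
LIFO COGS: 330 @ $11 + 78 @ $15 + 128 @ $12 = $6,336
Difference = |$5,616 − $6,336| = $720

$720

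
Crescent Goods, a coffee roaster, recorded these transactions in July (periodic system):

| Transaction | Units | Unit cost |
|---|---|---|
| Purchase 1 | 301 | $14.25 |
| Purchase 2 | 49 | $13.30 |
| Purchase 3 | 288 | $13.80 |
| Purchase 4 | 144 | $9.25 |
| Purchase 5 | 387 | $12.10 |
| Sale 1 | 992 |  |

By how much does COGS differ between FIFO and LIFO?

FIFO COGS: 301 @ $14.25 + 49 @ $13.30 + 288 @ $13.80 + 144 @ $9.25 + 210 @ $12.10 = $12,788.35
LIFO COGS: 387 @ $12.10 + 144 @ $9.25 + 288 @ $13.80 + 49 @ $13.30 + 124 @ $14.25 = $12,407.80
Difference = |$12,788.35 − $12,407.80| = $380.55

$380.55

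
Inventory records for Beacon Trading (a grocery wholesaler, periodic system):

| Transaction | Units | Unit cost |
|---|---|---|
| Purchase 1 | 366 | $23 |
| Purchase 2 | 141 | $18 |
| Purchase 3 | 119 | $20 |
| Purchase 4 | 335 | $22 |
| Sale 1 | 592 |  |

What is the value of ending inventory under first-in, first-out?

Ending inventory = $8,050

Sale 1 (592) [FIFO — oldest first]: 366 @ $23 + 141 @ $18 + 85 @ $20 = $12,656
Ending inventory: 34 @ $20 + 335 @ $22 = $8,050
Check: goods available $20,706 = COGS $12,656 + ending $8,050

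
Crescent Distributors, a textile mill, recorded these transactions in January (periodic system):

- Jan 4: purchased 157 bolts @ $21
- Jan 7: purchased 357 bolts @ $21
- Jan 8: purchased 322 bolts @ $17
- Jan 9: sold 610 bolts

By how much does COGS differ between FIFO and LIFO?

$904

FIFO COGS: 157 @ $21 + 357 @ $21 + 96 @ $17 = $12,426
LIFO COGS: 322 @ $17 + 288 @ $21 = $11,522
Difference = |$12,426 − $11,522| = $904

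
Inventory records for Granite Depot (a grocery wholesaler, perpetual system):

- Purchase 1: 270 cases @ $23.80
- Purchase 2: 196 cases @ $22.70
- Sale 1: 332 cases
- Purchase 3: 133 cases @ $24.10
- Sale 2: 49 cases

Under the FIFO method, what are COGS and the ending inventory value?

COGS = $8,945.70; ending inventory = $5,134.80

Sale 1 (332) [FIFO — oldest first]: 270 @ $23.80 + 62 @ $22.70 = $7,833.40
Sale 2 (49) [FIFO — oldest first]: 49 @ $22.70 = $1,112.30
Total COGS = $7,833.40 + $1,112.30 = $8,945.70
Ending inventory: 85 @ $22.70 + 133 @ $24.10 = $5,134.80
Check: goods available $14,080.50 = COGS $8,945.70 + ending $5,134.80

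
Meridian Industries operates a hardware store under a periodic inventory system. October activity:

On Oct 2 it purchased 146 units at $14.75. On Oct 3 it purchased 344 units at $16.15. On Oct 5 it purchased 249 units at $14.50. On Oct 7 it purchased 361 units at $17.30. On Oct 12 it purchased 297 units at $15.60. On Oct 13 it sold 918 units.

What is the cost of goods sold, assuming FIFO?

Oct 13, 918 sold [FIFO — oldest first]: 146 @ $14.75 + 344 @ $16.15 + 249 @ $14.50 + 179 @ $17.30 = $14,416.30
Ending inventory: 182 @ $17.30 + 297 @ $15.60 = $7,781.80
Check: goods available $22,198.10 = COGS $14,416.30 + ending $7,781.80

COGS = $14,416.30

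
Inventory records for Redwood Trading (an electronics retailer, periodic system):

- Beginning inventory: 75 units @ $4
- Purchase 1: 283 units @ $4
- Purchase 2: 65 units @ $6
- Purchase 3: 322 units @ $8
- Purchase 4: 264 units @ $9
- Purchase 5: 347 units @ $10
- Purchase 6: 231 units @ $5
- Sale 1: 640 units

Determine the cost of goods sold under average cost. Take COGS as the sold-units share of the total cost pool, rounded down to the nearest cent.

COGS = $4,596.95

Sale 1, sell 640: 640/1587 × $11,399.00 → $4,596.95
Ending inventory (cost pool remaining) = $6,802.05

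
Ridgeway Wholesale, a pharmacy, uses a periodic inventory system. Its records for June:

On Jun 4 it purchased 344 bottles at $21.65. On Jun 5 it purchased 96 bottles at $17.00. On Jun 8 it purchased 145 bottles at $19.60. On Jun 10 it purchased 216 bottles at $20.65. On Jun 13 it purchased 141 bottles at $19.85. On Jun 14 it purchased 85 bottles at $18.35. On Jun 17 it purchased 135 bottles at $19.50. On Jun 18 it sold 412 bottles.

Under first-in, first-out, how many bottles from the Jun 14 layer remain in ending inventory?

Jun 18, 412 sold [FIFO — oldest first]: 344 @ $21.65 + 68 @ $17.00 = $8,603.60
Ending inventory: 28 @ $17.00 + 145 @ $19.60 + 216 @ $20.65 + 141 @ $19.85 + 85 @ $18.35 + 135 @ $19.50 = $14,769.50
Check: goods available $23,373.10 = COGS $8,603.60 + ending $14,769.50

85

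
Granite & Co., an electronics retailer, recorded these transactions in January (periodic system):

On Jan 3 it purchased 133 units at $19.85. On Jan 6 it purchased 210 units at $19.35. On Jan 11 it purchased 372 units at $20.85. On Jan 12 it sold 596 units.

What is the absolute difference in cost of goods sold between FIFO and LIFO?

FIFO COGS: 133 @ $19.85 + 210 @ $19.35 + 253 @ $20.85 = $11,978.60
LIFO COGS: 372 @ $20.85 + 210 @ $19.35 + 14 @ $19.85 = $12,097.60
Difference = |$11,978.60 − $12,097.60| = $119.00

$119.00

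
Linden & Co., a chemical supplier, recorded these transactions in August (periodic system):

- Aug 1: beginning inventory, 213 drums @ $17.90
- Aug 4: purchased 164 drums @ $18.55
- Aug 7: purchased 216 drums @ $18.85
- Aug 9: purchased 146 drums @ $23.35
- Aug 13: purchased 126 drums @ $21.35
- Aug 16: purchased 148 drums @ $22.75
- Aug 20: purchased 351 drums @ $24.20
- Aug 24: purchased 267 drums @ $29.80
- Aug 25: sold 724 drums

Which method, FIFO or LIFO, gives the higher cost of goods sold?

LIFO

FIFO COGS: 213 @ $17.90 + 164 @ $18.55 + 216 @ $18.85 + 131 @ $23.35 = $13,985.35
LIFO COGS: 267 @ $29.80 + 351 @ $24.20 + 106 @ $22.75 = $18,862.30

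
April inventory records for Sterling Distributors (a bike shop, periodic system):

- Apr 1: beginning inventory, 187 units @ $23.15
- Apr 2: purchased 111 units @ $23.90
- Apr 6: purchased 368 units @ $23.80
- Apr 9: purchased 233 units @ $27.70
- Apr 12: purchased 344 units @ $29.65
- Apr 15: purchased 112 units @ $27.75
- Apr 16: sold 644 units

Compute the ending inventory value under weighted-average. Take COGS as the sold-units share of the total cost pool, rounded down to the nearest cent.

Ending inventory = $18,628.76

Apr 16, sell 644: 644/1355 × $35,502.05 → $16,873.29
Ending inventory (cost pool remaining) = $18,628.76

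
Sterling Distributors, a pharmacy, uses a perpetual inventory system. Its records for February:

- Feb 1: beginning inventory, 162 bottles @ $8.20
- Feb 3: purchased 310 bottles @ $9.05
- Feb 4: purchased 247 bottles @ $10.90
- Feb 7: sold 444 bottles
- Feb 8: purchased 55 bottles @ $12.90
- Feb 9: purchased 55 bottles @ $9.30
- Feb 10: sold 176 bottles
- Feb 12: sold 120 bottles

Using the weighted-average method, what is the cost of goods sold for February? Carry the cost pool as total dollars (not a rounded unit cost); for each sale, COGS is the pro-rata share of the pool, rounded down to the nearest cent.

After Feb 1: 162 on hand, pool $1,328.40 (≈ $8.2000 each)
After Feb 3: 472 on hand, pool $4,133.90 (≈ $8.7583 each)
After Feb 4: 719 on hand, pool $6,826.20 (≈ $9.4940 each)
Feb 7, sell 444: 444/719 × $6,826.20 → $4,215.34
After Feb 8: 330 on hand, pool $3,320.36 (≈ $10.0617 each)
After Feb 9: 385 on hand, pool $3,831.86 (≈ $9.9529 each)
Feb 10, sell 176: 176/385 × $3,831.86 → $1,751.70
Feb 12, sell 120: 120/209 × $2,080.16 → $1,194.35
Total COGS = $4,215.34 + $1,751.70 + $1,194.35 = $7,161.39
Ending inventory (cost pool remaining) = $885.81

COGS = $7,161.39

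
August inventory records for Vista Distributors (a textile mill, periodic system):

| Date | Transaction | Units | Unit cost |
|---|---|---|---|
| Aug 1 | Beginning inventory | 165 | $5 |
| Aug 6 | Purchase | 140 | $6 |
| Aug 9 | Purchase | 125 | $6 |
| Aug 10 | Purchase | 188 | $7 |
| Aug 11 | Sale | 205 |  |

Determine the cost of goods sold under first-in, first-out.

Aug 11, 205 sold [FIFO — oldest first]: 165 @ $5 + 40 @ $6 = $1,065
Ending inventory: 100 @ $6 + 125 @ $6 + 188 @ $7 = $2,666
Check: goods available $3,731 = COGS $1,065 + ending $2,666

COGS = $1,065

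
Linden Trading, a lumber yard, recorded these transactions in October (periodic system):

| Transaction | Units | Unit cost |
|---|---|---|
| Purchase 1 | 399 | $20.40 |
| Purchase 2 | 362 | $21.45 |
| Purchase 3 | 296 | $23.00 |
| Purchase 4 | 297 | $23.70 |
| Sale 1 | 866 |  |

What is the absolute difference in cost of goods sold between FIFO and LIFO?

FIFO COGS: 399 @ $20.40 + 362 @ $21.45 + 105 @ $23.00 = $18,319.50
LIFO COGS: 297 @ $23.70 + 296 @ $23.00 + 273 @ $21.45 = $19,702.75
Difference = |$18,319.50 − $19,702.75| = $1,383.25

$1,383.25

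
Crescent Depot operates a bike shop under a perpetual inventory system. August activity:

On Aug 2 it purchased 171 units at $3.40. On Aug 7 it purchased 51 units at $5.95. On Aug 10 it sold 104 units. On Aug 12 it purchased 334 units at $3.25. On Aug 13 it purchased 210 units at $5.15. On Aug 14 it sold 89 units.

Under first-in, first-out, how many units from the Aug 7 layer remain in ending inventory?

29

Aug 10, 104 sold [FIFO — oldest first]: 104 @ $3.40 = $353.60
Aug 14, 89 sold [FIFO — oldest first]: 67 @ $3.40 + 22 @ $5.95 = $358.70
Total COGS = $353.60 + $358.70 = $712.30
Ending inventory: 29 @ $5.95 + 334 @ $3.25 + 210 @ $5.15 = $2,339.55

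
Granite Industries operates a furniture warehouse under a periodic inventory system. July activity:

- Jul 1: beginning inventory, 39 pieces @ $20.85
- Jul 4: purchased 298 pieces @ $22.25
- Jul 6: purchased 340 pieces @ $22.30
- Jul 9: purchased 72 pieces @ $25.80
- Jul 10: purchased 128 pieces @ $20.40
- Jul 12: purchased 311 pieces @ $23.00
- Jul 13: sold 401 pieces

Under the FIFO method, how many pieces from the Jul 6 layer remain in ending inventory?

Jul 13, 401 sold [FIFO — oldest first]: 39 @ $20.85 + 298 @ $22.25 + 64 @ $22.30 = $8,870.85
Ending inventory: 276 @ $22.30 + 72 @ $25.80 + 128 @ $20.40 + 311 @ $23.00 = $17,776.60

276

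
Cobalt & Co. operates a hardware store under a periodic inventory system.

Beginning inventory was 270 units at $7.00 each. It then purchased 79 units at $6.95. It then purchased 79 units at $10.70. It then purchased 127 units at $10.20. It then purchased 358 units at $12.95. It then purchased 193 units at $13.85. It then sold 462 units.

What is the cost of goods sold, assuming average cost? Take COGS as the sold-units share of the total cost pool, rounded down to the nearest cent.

Sale 1, sell 462: 462/1106 × $11,888.90 → $4,966.24
Ending inventory (cost pool remaining) = $6,922.66

COGS = $4,966.24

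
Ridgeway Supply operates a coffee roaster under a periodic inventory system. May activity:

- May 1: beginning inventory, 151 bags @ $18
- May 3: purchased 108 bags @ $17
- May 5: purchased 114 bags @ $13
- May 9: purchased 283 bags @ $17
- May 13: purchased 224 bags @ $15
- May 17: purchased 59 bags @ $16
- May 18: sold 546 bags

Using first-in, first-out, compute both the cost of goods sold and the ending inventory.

COGS = $8,977; ending inventory = $6,174

May 18, 546 sold [FIFO — oldest first]: 151 @ $18 + 108 @ $17 + 114 @ $13 + 173 @ $17 = $8,977
Ending inventory: 110 @ $17 + 224 @ $15 + 59 @ $16 = $6,174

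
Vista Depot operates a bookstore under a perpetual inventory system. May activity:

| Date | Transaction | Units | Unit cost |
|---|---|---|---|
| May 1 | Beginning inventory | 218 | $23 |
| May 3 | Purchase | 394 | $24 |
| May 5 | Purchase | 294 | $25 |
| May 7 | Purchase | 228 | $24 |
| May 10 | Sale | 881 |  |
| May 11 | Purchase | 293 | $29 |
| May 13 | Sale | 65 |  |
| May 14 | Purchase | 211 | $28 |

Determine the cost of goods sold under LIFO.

May 10, 881 sold [LIFO — newest first]: 228 @ $24 + 294 @ $25 + 359 @ $24 = $21,438
May 13, 65 sold [LIFO — newest first]: 65 @ $29 = $1,885
Total COGS = $21,438 + $1,885 = $23,323
Ending inventory: 218 @ $23 + 35 @ $24 + 228 @ $29 + 211 @ $28 = $18,374

COGS = $23,323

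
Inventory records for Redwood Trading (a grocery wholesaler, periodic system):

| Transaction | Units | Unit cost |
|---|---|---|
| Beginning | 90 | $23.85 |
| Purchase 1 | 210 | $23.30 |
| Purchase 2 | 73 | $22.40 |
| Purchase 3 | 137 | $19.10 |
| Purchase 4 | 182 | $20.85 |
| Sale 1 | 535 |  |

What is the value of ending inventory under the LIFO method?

Ending inventory = $3,707.60

Sale 1 (535) [LIFO — newest first]: 182 @ $20.85 + 137 @ $19.10 + 73 @ $22.40 + 143 @ $23.30 = $11,378.50
Ending inventory: 90 @ $23.85 + 67 @ $23.30 = $3,707.60
Check: goods available $15,086.10 = COGS $11,378.50 + ending $3,707.60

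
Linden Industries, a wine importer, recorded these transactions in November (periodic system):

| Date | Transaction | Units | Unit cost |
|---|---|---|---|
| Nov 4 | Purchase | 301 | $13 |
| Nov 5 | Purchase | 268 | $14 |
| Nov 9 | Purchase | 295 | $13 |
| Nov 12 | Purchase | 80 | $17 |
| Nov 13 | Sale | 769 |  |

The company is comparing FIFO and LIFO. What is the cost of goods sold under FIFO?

COGS = $10,265

FIFO COGS: 301 @ $13 + 268 @ $14 + 200 @ $13 = $10,265
LIFO COGS: 80 @ $17 + 295 @ $13 + 268 @ $14 + 126 @ $13 = $10,585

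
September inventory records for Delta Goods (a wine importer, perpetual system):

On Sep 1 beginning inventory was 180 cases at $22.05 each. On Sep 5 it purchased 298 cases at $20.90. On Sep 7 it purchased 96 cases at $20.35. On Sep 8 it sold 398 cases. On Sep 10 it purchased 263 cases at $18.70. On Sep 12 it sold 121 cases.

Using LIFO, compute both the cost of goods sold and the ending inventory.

COGS = $10,532.70; ending inventory = $6,536.20

Sep 8, 398 sold [LIFO — newest first]: 96 @ $20.35 + 298 @ $20.90 + 4 @ $22.05 = $8,270.00
Sep 12, 121 sold [LIFO — newest first]: 121 @ $18.70 = $2,262.70
Total COGS = $8,270.00 + $2,262.70 = $10,532.70
Ending inventory: 176 @ $22.05 + 142 @ $18.70 = $6,536.20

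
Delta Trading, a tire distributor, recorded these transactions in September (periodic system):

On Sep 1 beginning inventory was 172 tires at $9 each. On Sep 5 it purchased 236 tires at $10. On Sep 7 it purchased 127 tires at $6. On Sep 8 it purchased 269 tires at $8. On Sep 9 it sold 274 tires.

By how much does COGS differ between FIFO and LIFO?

$386

FIFO COGS: 172 @ $9 + 102 @ $10 = $2,568
LIFO COGS: 269 @ $8 + 5 @ $6 = $2,182
Difference = |$2,568 − $2,182| = $386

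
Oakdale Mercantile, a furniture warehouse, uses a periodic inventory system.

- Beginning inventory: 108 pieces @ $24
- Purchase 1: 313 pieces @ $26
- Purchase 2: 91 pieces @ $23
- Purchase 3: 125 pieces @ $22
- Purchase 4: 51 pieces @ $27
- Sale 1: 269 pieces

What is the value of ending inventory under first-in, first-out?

Ending inventory = $10,172

Sale 1 (269) [FIFO — oldest first]: 108 @ $24 + 161 @ $26 = $6,778
Ending inventory: 152 @ $26 + 91 @ $23 + 125 @ $22 + 51 @ $27 = $10,172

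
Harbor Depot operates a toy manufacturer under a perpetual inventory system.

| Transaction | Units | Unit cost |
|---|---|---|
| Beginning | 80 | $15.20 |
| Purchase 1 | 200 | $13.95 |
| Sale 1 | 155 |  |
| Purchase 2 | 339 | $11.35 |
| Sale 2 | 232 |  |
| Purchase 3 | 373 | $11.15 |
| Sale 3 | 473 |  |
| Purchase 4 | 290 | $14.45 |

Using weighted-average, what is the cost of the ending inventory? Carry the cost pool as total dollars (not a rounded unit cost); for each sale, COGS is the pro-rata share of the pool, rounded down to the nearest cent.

Ending inventory = $5,712.76

After Beginning: 80 on hand, pool $1,216.00 (≈ $15.2000 each)
After Purchase 1: 280 on hand, pool $4,006.00 (≈ $14.3071 each)
Sale 1, sell 155: 155/280 × $4,006.00 → $2,217.60
After Purchase 2: 464 on hand, pool $5,636.05 (≈ $12.1467 each)
Sale 2, sell 232: 232/464 × $5,636.05 → $2,818.02
After Purchase 3: 605 on hand, pool $6,976.98 (≈ $11.5322 each)
Sale 3, sell 473: 473/605 × $6,976.98 → $5,454.72
After Purchase 4: 422 on hand, pool $5,712.76 (≈ $13.5373 each)
Total COGS = $2,217.60 + $2,818.02 + $5,454.72 = $10,490.34
Ending inventory (cost pool remaining) = $5,712.76
Check: goods available $16,203.10 = COGS $10,490.34 + ending $5,712.76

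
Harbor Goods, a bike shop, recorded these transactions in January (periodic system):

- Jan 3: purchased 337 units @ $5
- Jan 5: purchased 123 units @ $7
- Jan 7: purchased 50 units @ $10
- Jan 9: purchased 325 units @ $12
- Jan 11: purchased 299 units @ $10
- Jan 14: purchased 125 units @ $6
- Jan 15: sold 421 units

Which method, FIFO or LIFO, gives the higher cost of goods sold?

LIFO

FIFO COGS: 337 @ $5 + 84 @ $7 = $2,273
LIFO COGS: 125 @ $6 + 296 @ $10 = $3,710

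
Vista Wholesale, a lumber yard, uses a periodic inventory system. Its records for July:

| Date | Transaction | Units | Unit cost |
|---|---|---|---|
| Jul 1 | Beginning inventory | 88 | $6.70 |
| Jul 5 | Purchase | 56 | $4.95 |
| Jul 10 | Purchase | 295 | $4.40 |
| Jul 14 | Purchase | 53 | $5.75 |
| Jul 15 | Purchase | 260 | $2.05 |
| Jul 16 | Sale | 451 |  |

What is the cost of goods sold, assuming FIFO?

Jul 16, 451 sold [FIFO — oldest first]: 88 @ $6.70 + 56 @ $4.95 + 295 @ $4.40 + 12 @ $5.75 = $2,233.80
Ending inventory: 41 @ $5.75 + 260 @ $2.05 = $768.75
Check: goods available $3,002.55 = COGS $2,233.80 + ending $768.75

COGS = $2,233.80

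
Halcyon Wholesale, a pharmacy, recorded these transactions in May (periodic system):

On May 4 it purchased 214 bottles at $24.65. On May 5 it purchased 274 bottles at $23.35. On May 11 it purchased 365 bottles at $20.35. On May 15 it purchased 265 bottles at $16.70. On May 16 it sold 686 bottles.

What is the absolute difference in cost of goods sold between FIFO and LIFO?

FIFO COGS: 214 @ $24.65 + 274 @ $23.35 + 198 @ $20.35 = $15,702.30
LIFO COGS: 265 @ $16.70 + 365 @ $20.35 + 56 @ $23.35 = $13,160.85
Difference = |$15,702.30 − $13,160.85| = $2,541.45

$2,541.45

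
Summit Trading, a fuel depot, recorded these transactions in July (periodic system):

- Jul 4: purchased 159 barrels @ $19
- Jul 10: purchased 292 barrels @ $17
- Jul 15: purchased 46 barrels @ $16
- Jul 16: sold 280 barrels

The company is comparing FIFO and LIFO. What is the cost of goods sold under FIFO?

FIFO COGS: 159 @ $19 + 121 @ $17 = $5,078
LIFO COGS: 46 @ $16 + 234 @ $17 = $4,714

COGS = $5,078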